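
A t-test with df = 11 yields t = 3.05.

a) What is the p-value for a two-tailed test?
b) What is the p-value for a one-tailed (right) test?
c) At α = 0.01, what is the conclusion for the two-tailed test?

Using t-distribution with df = 11:
a) Two-tailed: p = 2×P(T > 3.05) = 0.0110
b) One-tailed: p = P(T > 3.05) = 0.0055
c) 0.0110 ≥ 0.01, fail to reject H₀

Answer: a) 0.0110, b) 0.0055, c) fail to reject H₀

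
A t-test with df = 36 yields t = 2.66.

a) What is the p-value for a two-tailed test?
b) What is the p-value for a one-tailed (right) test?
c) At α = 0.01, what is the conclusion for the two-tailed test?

Answer: a) 0.0116, b) 0.0058, c) fail to reject H₀

Derivation:
Using t-distribution with df = 36:
a) Two-tailed: p = 2×P(T > 2.66) = 0.0116
b) One-tailed: p = P(T > 2.66) = 0.0058
c) 0.0116 ≥ 0.01, fail to reject H₀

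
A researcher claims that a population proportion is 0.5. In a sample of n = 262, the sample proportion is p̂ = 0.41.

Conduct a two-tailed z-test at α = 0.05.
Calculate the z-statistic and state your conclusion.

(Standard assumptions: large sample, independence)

H₀: p = 0.5, H₁: p ≠ 0.5
Standard error: SE = √(p₀(1-p₀)/n) = √(0.5×0.5/262) = 0.030890
z-statistic: z = (p̂ - p₀)/SE = (0.41 - 0.5)/0.030890 = -2.9136
Critical value: z_0.025 = ±1.960
p-value = 0.0036
Decision: reject H₀ at α = 0.05

Answer: z = -2.9136, reject H₀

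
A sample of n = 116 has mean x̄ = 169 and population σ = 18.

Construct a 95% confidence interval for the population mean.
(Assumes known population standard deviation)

Answer: (165.7243, 172.2757)

Derivation:
Confidence level: 95%, α = 0.05
z_0.025 = 1.960
SE = σ/√n = 18/√116 = 1.6713
Margin of error = 1.960 × 1.6713 = 3.2757
CI: x̄ ± margin = 169 ± 3.2757
CI: (165.7243, 172.2757)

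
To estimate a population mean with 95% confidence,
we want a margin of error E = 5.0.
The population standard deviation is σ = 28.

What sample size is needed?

Answer: n = 121

Derivation:
z_0.025 = 1.960
n = (z×σ/E)² = (1.960×28/5.0)²
n = 120.4726
Round up: n = 121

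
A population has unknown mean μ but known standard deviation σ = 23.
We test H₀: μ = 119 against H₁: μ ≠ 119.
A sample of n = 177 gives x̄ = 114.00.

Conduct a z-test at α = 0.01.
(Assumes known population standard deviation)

Standard error: SE = σ/√n = 23/√177 = 1.7288
z-statistic: z = (x̄ - μ₀)/SE = (114.00 - 119)/1.7288 = -2.8922
Critical value: ±2.576
p-value = 0.0038
Decision: reject H₀

Answer: z = -2.8922, reject H₀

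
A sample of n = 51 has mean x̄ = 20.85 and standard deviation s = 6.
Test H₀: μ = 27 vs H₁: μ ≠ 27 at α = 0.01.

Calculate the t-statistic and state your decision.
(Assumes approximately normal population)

df = n - 1 = 50
SE = s/√n = 6/√51 = 0.8402
t = (x̄ - μ₀)/SE = (20.85 - 27)/0.8402 = -7.3197
Critical value: t_{0.005,50} = ±2.678
p-value < 0.0001
Decision: reject H₀

Answer: t = -7.3197, reject H₀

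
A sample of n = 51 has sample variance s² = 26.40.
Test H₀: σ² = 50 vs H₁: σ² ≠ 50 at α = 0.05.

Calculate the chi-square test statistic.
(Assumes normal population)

Answer: χ² = 26.4000, reject H₀

Derivation:
df = n - 1 = 50
χ² = (n-1)s²/σ₀² = 50×26.40/50 = 26.4000
Critical values: χ²_{0.975,50} = 32.357, χ²_{0.025,50} = 71.420
Rejection region: χ² < 32.357 or χ² > 71.420
Decision: reject H₀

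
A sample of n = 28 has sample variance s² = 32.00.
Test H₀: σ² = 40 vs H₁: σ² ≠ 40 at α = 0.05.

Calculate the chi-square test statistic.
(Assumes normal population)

df = n - 1 = 27
χ² = (n-1)s²/σ₀² = 27×32.00/40 = 21.6000
Critical values: χ²_{0.975,27} = 14.573, χ²_{0.025,27} = 43.195
Rejection region: χ² < 14.573 or χ² > 43.195
Decision: fail to reject H₀

Answer: χ² = 21.6000, fail to reject H₀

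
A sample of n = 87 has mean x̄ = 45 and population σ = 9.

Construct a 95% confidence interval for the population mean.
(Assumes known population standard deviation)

Answer: (43.1088, 46.8912)

Derivation:
Confidence level: 95%, α = 0.05
z_0.025 = 1.960
SE = σ/√n = 9/√87 = 0.9649
Margin of error = 1.960 × 0.9649 = 1.8912
CI: x̄ ± margin = 45 ± 1.8912
CI: (43.1088, 46.8912)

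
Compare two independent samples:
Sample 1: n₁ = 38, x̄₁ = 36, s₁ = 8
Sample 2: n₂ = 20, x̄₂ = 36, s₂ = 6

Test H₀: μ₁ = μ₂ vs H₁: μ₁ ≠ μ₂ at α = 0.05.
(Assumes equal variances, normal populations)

Pooled variance: s²_p = [37×8² + 19×6²]/(56) = 54.5000
s_p = 7.3824
SE = s_p×√(1/n₁ + 1/n₂) = 7.3824×√(1/38 + 1/20) = 2.0394
t = (x̄₁ - x̄₂)/SE = (36 - 36)/2.0394 = 0.0000
df = 56, t-critical = ±2.003
Decision: fail to reject H₀

Answer: t = 0.0000, fail to reject H₀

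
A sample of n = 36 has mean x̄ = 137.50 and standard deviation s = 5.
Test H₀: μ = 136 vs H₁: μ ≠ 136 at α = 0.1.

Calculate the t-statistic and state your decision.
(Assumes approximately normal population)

df = n - 1 = 35
SE = s/√n = 5/√36 = 0.8333
t = (x̄ - μ₀)/SE = (137.50 - 136)/0.8333 = 1.8001
Critical value: t_{0.05,35} = ±1.690
p-value ≈ 0.0805
Decision: reject H₀

Answer: t = 1.8001, reject H₀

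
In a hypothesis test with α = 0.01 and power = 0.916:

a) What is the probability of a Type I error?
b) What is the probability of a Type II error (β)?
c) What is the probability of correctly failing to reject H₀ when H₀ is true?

Answer: a) 0.01, b) 0.084, c) 0.99

Derivation:
a) Type I error probability = α = 0.01
b) Power = P(reject H₀ | H₁ true) = 1 - β = 0.916, so Type II error probability = β = 1 - Power = 0.084
c) P(fail to reject H₀ | H₀ true) = 1 - α = 0.99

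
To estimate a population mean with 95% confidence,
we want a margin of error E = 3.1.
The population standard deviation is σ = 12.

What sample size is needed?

z_0.025 = 1.960
n = (z×σ/E)² = (1.960×12/3.1)²
n = 57.5640
Round up: n = 58

Answer: n = 58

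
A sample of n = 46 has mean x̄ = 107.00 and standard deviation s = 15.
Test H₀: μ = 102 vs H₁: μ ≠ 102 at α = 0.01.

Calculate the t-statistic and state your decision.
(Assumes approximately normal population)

Answer: t = 2.2608, fail to reject H₀

Derivation:
df = n - 1 = 45
SE = s/√n = 15/√46 = 2.2116
t = (x̄ - μ₀)/SE = (107.00 - 102)/2.2116 = 2.2608
Critical value: t_{0.005,45} = ±2.690
p-value ≈ 0.0287
Decision: fail to reject H₀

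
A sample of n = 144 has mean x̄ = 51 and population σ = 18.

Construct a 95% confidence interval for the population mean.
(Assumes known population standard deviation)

Answer: (48.0600, 53.9400)

Derivation:
Confidence level: 95%, α = 0.05
z_0.025 = 1.960
SE = σ/√n = 18/√144 = 1.5000
Margin of error = 1.960 × 1.5000 = 2.9400
CI: x̄ ± margin = 51 ± 2.9400
CI: (48.0600, 53.9400)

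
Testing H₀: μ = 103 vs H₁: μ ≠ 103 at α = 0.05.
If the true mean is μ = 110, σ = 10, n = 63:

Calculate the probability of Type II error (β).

Answer: β ≈ 0.0002

Derivation:
SE = σ/√n = 10/√63 = 1.2599
Critical values: μ₀ ± z_0.025×SE = 103 ± 1.960×1.2599
Acceptance region: (100.5306, 105.4694)
Under H₁ (μ = 110): z_high = (105.4694 - 110)/1.2599 = -3.5960, z_low = (100.5306 - 110)/1.2599 = -7.5160
β = P(not reject | H₁) = Φ(-3.5960) - Φ(-7.5160) ≈ 0.0002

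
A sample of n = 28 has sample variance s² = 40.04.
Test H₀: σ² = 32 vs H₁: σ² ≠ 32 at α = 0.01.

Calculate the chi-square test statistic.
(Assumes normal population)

Answer: χ² = 33.7837, fail to reject H₀

Derivation:
df = n - 1 = 27
χ² = (n-1)s²/σ₀² = 27×40.04/32 = 33.7837
Critical values: χ²_{0.995,27} = 11.808, χ²_{0.005,27} = 49.645
Rejection region: χ² < 11.808 or χ² > 49.645
Decision: fail to reject H₀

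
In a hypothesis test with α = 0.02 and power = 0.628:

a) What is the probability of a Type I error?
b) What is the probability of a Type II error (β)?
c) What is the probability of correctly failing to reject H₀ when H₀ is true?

a) Type I error probability = α = 0.02
b) Power = P(reject H₀ | H₁ true) = 1 - β = 0.628, so Type II error probability = β = 1 - Power = 0.372
c) P(fail to reject H₀ | H₀ true) = 1 - α = 0.98

Answer: a) 0.02, b) 0.372, c) 0.98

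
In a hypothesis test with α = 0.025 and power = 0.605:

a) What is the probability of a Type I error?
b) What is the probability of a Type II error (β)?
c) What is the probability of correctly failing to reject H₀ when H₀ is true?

Answer: a) 0.025, b) 0.395, c) 0.975

Derivation:
a) Type I error probability = α = 0.025
b) Power = P(reject H₀ | H₁ true) = 1 - β = 0.605, so Type II error probability = β = 1 - Power = 0.395
c) P(fail to reject H₀ | H₀ true) = 1 - α = 0.975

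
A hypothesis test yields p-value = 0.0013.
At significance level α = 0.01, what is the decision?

Answer: reject H₀

Derivation:
Compare p-value to α:
0.0013 < 0.01
Decision: reject H₀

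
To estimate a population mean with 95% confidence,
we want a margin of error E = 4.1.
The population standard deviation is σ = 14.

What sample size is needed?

Answer: n = 45

Derivation:
z_0.025 = 1.960
n = (z×σ/E)² = (1.960×14/4.1)²
n = 44.7920
Round up: n = 45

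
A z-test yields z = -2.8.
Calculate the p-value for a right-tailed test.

For z = -2.8:
p = P(Z > -2.8) = 1 - Φ(-2.8) = 0.9974

Answer: p-value ≈ 0.9974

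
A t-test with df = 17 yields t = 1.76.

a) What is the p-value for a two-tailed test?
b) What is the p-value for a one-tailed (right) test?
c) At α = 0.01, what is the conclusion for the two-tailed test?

Answer: a) 0.0964, b) 0.0482, c) fail to reject H₀

Derivation:
Using t-distribution with df = 17:
a) Two-tailed: p = 2×P(T > 1.76) = 0.0964
b) One-tailed: p = P(T > 1.76) = 0.0482
c) 0.0964 ≥ 0.01, fail to reject H₀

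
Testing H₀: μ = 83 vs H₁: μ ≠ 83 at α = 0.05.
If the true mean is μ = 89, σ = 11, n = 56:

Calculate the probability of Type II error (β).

Answer: β ≈ 0.0169

Derivation:
SE = σ/√n = 11/√56 = 1.4699
Critical values: μ₀ ± z_0.025×SE = 83 ± 1.960×1.4699
Acceptance region: (80.1190, 85.8810)
Under H₁ (μ = 89): z_high = (85.8810 - 89)/1.4699 = -2.1219, z_low = (80.1190 - 89)/1.4699 = -6.0419
β = P(not reject | H₁) = Φ(-2.1219) - Φ(-6.0419) ≈ 0.0169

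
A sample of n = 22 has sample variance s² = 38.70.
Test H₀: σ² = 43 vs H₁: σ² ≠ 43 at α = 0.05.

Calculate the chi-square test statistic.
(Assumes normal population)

Answer: χ² = 18.9000, fail to reject H₀

Derivation:
df = n - 1 = 21
χ² = (n-1)s²/σ₀² = 21×38.70/43 = 18.9000
Critical values: χ²_{0.975,21} = 10.283, χ²_{0.025,21} = 35.479
Rejection region: χ² < 10.283 or χ² > 35.479
Decision: fail to reject H₀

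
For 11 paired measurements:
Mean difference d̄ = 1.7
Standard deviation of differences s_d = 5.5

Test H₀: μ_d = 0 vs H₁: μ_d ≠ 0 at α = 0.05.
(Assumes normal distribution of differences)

Answer: t = 1.0251, fail to reject H₀

Derivation:
df = n - 1 = 10
SE = s_d/√n = 5.5/√11 = 1.6583
t = d̄/SE = 1.7/1.6583 = 1.0251
Critical value: t_{0.025,10} = ±2.228
p-value ≈ 0.3295
Decision: fail to reject H₀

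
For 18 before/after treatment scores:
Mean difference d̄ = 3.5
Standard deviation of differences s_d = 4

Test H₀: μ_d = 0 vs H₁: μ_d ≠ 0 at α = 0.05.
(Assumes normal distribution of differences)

df = n - 1 = 17
SE = s_d/√n = 4/√18 = 0.9428
t = d̄/SE = 3.5/0.9428 = 3.7123
Critical value: t_{0.025,17} = ±2.110
p-value ≈ 0.0017
Decision: reject H₀

Answer: t = 3.7123, reject H₀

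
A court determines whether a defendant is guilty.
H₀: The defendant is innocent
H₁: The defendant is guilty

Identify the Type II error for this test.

Type I error: rejecting H₀ when it is actually true (false positive).
Type II error: failing to reject H₀ when H₁ is actually true (false negative).

Answer: Acquitting a guilty person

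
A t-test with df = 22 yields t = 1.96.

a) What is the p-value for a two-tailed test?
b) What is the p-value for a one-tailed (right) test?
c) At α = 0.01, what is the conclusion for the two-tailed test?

Answer: a) 0.0628, b) 0.0314, c) fail to reject H₀

Derivation:
Using t-distribution with df = 22:
a) Two-tailed: p = 2×P(T > 1.96) = 0.0628
b) One-tailed: p = P(T > 1.96) = 0.0314
c) 0.0628 ≥ 0.01, fail to reject H₀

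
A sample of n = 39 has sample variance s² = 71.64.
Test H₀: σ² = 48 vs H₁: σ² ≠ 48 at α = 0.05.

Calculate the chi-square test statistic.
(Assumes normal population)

Answer: χ² = 56.7150, fail to reject H₀

Derivation:
df = n - 1 = 38
χ² = (n-1)s²/σ₀² = 38×71.64/48 = 56.7150
Critical values: χ²_{0.975,38} = 22.878, χ²_{0.025,38} = 56.896
Rejection region: χ² < 22.878 or χ² > 56.896
Decision: fail to reject H₀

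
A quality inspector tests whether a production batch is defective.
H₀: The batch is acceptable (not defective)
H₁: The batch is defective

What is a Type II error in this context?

Answer: Shipping a defective batch to customers

Derivation:
A Type I error (probability α) occurs when we reject a true H₀.
A Type II error (probability β) occurs when we fail to reject a false H₀.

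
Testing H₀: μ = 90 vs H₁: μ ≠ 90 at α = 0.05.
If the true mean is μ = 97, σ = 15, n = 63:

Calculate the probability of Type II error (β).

Answer: β ≈ 0.0406

Derivation:
SE = σ/√n = 15/√63 = 1.8898
Critical values: μ₀ ± z_0.025×SE = 90 ± 1.960×1.8898
Acceptance region: (86.2960, 93.7040)
Under H₁ (μ = 97): z_high = (93.7040 - 97)/1.8898 = -1.7441, z_low = (86.2960 - 97)/1.8898 = -5.6641
β = P(not reject | H₁) = Φ(-1.7441) - Φ(-5.6641) ≈ 0.0406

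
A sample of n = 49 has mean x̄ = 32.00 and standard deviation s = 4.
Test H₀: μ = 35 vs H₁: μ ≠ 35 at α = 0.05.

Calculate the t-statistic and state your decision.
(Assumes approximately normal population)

Answer: t = -5.2503, reject H₀

Derivation:
df = n - 1 = 48
SE = s/√n = 4/√49 = 0.5714
t = (x̄ - μ₀)/SE = (32.00 - 35)/0.5714 = -5.2503
Critical value: t_{0.025,48} = ±2.011
p-value < 0.0001
Decision: reject H₀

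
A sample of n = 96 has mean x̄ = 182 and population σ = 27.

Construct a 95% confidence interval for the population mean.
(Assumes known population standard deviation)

Confidence level: 95%, α = 0.05
z_0.025 = 1.960
SE = σ/√n = 27/√96 = 2.7557
Margin of error = 1.960 × 2.7557 = 5.4012
CI: x̄ ± margin = 182 ± 5.4012
CI: (176.5988, 187.4012)

Answer: (176.5988, 187.4012)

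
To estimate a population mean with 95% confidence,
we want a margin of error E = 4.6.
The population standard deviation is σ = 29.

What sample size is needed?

Answer: n = 153

Derivation:
z_0.025 = 1.960
n = (z×σ/E)² = (1.960×29/4.6)²
n = 152.6836
Round up: n = 153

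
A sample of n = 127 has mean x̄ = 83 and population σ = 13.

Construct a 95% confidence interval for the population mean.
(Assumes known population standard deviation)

Answer: (80.7389, 85.2611)

Derivation:
Confidence level: 95%, α = 0.05
z_0.025 = 1.960
SE = σ/√n = 13/√127 = 1.1536
Margin of error = 1.960 × 1.1536 = 2.2611
CI: x̄ ± margin = 83 ± 2.2611
CI: (80.7389, 85.2611)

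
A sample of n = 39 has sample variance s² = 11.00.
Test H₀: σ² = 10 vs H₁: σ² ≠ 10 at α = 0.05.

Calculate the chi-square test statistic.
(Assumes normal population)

df = n - 1 = 38
χ² = (n-1)s²/σ₀² = 38×11.00/10 = 41.8000
Critical values: χ²_{0.975,38} = 22.878, χ²_{0.025,38} = 56.896
Rejection region: χ² < 22.878 or χ² > 56.896
Decision: fail to reject H₀

Answer: χ² = 41.8000, fail to reject H₀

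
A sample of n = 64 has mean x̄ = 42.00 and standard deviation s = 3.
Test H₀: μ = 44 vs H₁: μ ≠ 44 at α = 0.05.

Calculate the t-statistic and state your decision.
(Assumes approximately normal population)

Answer: t = -5.3333, reject H₀

Derivation:
df = n - 1 = 63
SE = s/√n = 3/√64 = 0.3750
t = (x̄ - μ₀)/SE = (42.00 - 44)/0.3750 = -5.3333
Critical value: t_{0.025,63} = ±1.998
p-value < 0.0001
Decision: reject H₀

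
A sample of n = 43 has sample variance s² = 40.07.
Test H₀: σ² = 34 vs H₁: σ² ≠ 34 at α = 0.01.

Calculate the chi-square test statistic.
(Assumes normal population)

Answer: χ² = 49.4982, fail to reject H₀

Derivation:
df = n - 1 = 42
χ² = (n-1)s²/σ₀² = 42×40.07/34 = 49.4982
Critical values: χ²_{0.995,42} = 22.138, χ²_{0.005,42} = 69.336
Rejection region: χ² < 22.138 or χ² > 69.336
Decision: fail to reject H₀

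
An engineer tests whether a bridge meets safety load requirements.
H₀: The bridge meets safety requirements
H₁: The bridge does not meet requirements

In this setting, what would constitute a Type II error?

A Type I error (probability α) occurs when we reject a true H₀.
A Type II error (probability β) occurs when we fail to reject a false H₀.

Answer: Declaring an unsafe bridge to be safe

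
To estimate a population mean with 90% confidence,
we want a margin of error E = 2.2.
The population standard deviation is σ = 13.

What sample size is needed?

z_0.05 = 1.645
n = (z×σ/E)² = (1.645×13/2.2)²
n = 94.4872
Round up: n = 95

Answer: n = 95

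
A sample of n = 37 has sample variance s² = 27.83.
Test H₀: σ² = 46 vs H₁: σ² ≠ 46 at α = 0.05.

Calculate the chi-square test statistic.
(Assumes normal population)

Answer: χ² = 21.7800, fail to reject H₀

Derivation:
df = n - 1 = 36
χ² = (n-1)s²/σ₀² = 36×27.83/46 = 21.7800
Critical values: χ²_{0.975,36} = 21.336, χ²_{0.025,36} = 54.437
Rejection region: χ² < 21.336 or χ² > 54.437
Decision: fail to reject H₀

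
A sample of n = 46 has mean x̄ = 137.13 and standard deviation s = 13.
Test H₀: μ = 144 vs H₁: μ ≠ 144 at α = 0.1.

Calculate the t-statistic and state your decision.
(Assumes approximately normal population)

Answer: t = -3.5843, reject H₀

Derivation:
df = n - 1 = 45
SE = s/√n = 13/√46 = 1.9167
t = (x̄ - μ₀)/SE = (137.13 - 144)/1.9167 = -3.5843
Critical value: t_{0.05,45} = ±1.679
p-value ≈ 0.0008
Decision: reject H₀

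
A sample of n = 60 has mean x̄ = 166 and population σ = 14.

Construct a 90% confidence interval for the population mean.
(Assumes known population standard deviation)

Answer: (163.0268, 168.9732)

Derivation:
Confidence level: 90%, α = 0.1
z_0.05 = 1.645
SE = σ/√n = 14/√60 = 1.8074
Margin of error = 1.645 × 1.8074 = 2.9732
CI: x̄ ± margin = 166 ± 2.9732
CI: (163.0268, 168.9732)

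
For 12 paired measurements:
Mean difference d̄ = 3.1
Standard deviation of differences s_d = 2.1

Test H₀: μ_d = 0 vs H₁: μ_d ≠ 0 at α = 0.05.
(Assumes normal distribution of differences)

df = n - 1 = 11
SE = s_d/√n = 2.1/√12 = 0.6062
t = d̄/SE = 3.1/0.6062 = 5.1138
Critical value: t_{0.025,11} = ±2.201
p-value ≈ 0.0003
Decision: reject H₀

Answer: t = 5.1138, reject H₀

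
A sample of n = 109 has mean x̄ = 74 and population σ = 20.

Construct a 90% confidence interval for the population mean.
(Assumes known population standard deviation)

Confidence level: 90%, α = 0.1
z_0.05 = 1.645
SE = σ/√n = 20/√109 = 1.9157
Margin of error = 1.645 × 1.9157 = 3.1513
CI: x̄ ± margin = 74 ± 3.1513
CI: (70.8487, 77.1513)

Answer: (70.8487, 77.1513)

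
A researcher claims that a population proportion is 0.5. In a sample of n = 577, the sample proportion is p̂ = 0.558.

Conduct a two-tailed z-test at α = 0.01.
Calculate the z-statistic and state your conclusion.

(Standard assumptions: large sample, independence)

Answer: z = 2.7865, reject H₀

Derivation:
H₀: p = 0.5, H₁: p ≠ 0.5
Standard error: SE = √(p₀(1-p₀)/n) = √(0.5×0.5/577) = 0.020815
z-statistic: z = (p̂ - p₀)/SE = (0.558 - 0.5)/0.020815 = 2.7865
Critical value: z_0.005 = ±2.576
p-value = 0.0053
Decision: reject H₀ at α = 0.01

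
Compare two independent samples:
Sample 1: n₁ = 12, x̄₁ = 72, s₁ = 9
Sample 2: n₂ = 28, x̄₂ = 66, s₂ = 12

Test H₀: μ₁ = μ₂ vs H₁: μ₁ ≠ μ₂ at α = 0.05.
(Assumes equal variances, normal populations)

Pooled variance: s²_p = [11×9² + 27×12²]/(38) = 125.7632
s_p = 11.2144
SE = s_p×√(1/n₁ + 1/n₂) = 11.2144×√(1/12 + 1/28) = 3.8693
t = (x̄₁ - x̄₂)/SE = (72 - 66)/3.8693 = 1.5507
df = 38, t-critical = ±2.024
Decision: fail to reject H₀

Answer: t = 1.5507, fail to reject H₀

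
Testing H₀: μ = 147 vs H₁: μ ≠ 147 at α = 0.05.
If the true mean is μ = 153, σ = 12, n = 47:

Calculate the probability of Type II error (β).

SE = σ/√n = 12/√47 = 1.7504
Critical values: μ₀ ± z_0.025×SE = 147 ± 1.960×1.7504
Acceptance region: (143.5692, 150.4308)
Under H₁ (μ = 153): z_high = (150.4308 - 153)/1.7504 = -1.4678, z_low = (143.5692 - 153)/1.7504 = -5.3878
β = P(not reject | H₁) = Φ(-1.4678) - Φ(-5.3878) ≈ 0.0711

Answer: β ≈ 0.0711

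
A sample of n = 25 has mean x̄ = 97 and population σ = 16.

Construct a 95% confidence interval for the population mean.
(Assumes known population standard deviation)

Confidence level: 95%, α = 0.05
z_0.025 = 1.960
SE = σ/√n = 16/√25 = 3.2000
Margin of error = 1.960 × 3.2000 = 6.2720
CI: x̄ ± margin = 97 ± 6.2720
CI: (90.7280, 103.2720)

Answer: (90.7280, 103.2720)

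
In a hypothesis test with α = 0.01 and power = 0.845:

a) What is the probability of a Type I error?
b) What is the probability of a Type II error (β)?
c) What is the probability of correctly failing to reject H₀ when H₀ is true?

Answer: a) 0.01, b) 0.155, c) 0.99

Derivation:
a) Type I error probability = α = 0.01
b) Power = P(reject H₀ | H₁ true) = 1 - β = 0.845, so Type II error probability = β = 1 - Power = 0.155
c) P(fail to reject H₀ | H₀ true) = 1 - α = 0.99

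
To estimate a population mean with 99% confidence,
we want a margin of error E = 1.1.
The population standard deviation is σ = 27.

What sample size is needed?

z_0.005 = 2.576
n = (z×σ/E)² = (2.576×27/1.1)²
n = 3997.9179
Round up: n = 3998

Answer: n = 3998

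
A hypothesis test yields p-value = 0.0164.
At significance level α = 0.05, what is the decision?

Compare p-value to α:
0.0164 < 0.05
Decision: reject H₀

Answer: reject H₀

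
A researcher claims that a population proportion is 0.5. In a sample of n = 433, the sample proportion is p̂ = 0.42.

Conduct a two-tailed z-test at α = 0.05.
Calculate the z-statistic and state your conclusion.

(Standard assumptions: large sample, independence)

Answer: z = -3.3294, reject H₀

Derivation:
H₀: p = 0.5, H₁: p ≠ 0.5
Standard error: SE = √(p₀(1-p₀)/n) = √(0.5×0.5/433) = 0.024028
z-statistic: z = (p̂ - p₀)/SE = (0.42 - 0.5)/0.024028 = -3.3294
Critical value: z_0.025 = ±1.960
p-value = 0.0009
Decision: reject H₀ at α = 0.05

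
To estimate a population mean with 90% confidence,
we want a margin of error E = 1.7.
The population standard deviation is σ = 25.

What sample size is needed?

Answer: n = 586

Derivation:
z_0.05 = 1.645
n = (z×σ/E)² = (1.645×25/1.7)²
n = 585.2130
Round up: n = 586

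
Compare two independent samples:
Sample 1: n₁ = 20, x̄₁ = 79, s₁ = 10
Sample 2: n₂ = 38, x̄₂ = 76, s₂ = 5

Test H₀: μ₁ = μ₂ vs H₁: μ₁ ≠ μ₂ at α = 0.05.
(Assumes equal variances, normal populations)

Answer: t = 1.5290, fail to reject H₀

Derivation:
Pooled variance: s²_p = [19×10² + 37×5²]/(56) = 50.4464
s_p = 7.1026
SE = s_p×√(1/n₁ + 1/n₂) = 7.1026×√(1/20 + 1/38) = 1.9621
t = (x̄₁ - x̄₂)/SE = (79 - 76)/1.9621 = 1.5290
df = 56, t-critical = ±2.003
Decision: fail to reject H₀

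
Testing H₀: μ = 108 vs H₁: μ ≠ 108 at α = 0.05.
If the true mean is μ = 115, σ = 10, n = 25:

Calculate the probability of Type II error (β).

SE = σ/√n = 10/√25 = 2.0000
Critical values: μ₀ ± z_0.025×SE = 108 ± 1.960×2.0000
Acceptance region: (104.0800, 111.9200)
Under H₁ (μ = 115): z_high = (111.9200 - 115)/2.0000 = -1.5400, z_low = (104.0800 - 115)/2.0000 = -5.4600
β = P(not reject | H₁) = Φ(-1.5400) - Φ(-5.4600) ≈ 0.0618

Answer: β ≈ 0.0618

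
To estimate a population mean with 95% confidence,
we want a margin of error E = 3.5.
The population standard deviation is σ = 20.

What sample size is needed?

z_0.025 = 1.960
n = (z×σ/E)² = (1.960×20/3.5)²
n = 125.4400
Round up: n = 126

Answer: n = 126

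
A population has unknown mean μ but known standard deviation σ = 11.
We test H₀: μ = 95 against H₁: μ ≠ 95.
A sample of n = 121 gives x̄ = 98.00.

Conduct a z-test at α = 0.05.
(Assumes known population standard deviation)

Answer: z = 3.0000, reject H₀

Derivation:
Standard error: SE = σ/√n = 11/√121 = 1.0000
z-statistic: z = (x̄ - μ₀)/SE = (98.00 - 95)/1.0000 = 3.0000
Critical value: ±1.960
p-value = 0.0027
Decision: reject H₀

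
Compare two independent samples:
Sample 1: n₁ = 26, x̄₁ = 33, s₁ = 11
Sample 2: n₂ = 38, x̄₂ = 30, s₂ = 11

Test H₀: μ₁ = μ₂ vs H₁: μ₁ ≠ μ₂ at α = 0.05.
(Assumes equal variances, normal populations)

Pooled variance: s²_p = [25×11² + 37×11²]/(62) = 121.0000
s_p = 11.0000
SE = s_p×√(1/n₁ + 1/n₂) = 11.0000×√(1/26 + 1/38) = 2.7997
t = (x̄₁ - x̄₂)/SE = (33 - 30)/2.7997 = 1.0715
df = 62, t-critical = ±1.999
Decision: fail to reject H₀

Answer: t = 1.0715, fail to reject H₀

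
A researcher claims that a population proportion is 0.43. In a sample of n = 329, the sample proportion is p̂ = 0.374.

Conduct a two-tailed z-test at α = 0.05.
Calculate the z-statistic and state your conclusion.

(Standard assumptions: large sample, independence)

Answer: z = -2.0517, reject H₀

Derivation:
H₀: p = 0.43, H₁: p ≠ 0.43
Standard error: SE = √(p₀(1-p₀)/n) = √(0.43×0.57/329) = 0.027294
z-statistic: z = (p̂ - p₀)/SE = (0.374 - 0.43)/0.027294 = -2.0517
Critical value: z_0.025 = ±1.960
p-value = 0.0402
Decision: reject H₀ at α = 0.05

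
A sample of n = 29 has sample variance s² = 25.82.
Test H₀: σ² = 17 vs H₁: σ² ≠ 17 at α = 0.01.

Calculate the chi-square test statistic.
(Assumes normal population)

Answer: χ² = 42.5271, fail to reject H₀

Derivation:
df = n - 1 = 28
χ² = (n-1)s²/σ₀² = 28×25.82/17 = 42.5271
Critical values: χ²_{0.995,28} = 12.461, χ²_{0.005,28} = 50.993
Rejection region: χ² < 12.461 or χ² > 50.993
Decision: fail to reject H₀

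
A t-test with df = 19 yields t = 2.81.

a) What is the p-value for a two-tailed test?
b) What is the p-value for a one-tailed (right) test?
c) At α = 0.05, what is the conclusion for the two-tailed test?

Answer: a) 0.0112, b) 0.0056, c) reject H₀

Derivation:
Using t-distribution with df = 19:
a) Two-tailed: p = 2×P(T > 2.81) = 0.0112
b) One-tailed: p = P(T > 2.81) = 0.0056
c) 0.0112 < 0.05, reject H₀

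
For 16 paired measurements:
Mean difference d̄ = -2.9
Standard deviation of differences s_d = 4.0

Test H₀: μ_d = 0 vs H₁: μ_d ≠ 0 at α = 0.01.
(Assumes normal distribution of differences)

df = n - 1 = 15
SE = s_d/√n = 4.0/√16 = 1.0000
t = d̄/SE = -2.9/1.0000 = -2.9000
Critical value: t_{0.005,15} = ±2.947
p-value ≈ 0.0110
Decision: fail to reject H₀

Answer: t = -2.9000, fail to reject H₀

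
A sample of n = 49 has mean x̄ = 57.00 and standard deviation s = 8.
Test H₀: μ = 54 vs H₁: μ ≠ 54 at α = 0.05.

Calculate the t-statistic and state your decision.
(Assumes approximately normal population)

Answer: t = 2.6249, reject H₀

Derivation:
df = n - 1 = 48
SE = s/√n = 8/√49 = 1.1429
t = (x̄ - μ₀)/SE = (57.00 - 54)/1.1429 = 2.6249
Critical value: t_{0.025,48} = ±2.011
p-value ≈ 0.0116
Decision: reject H₀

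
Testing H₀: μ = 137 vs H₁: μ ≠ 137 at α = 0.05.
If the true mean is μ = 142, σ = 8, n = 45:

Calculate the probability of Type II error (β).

SE = σ/√n = 8/√45 = 1.1926
Critical values: μ₀ ± z_0.025×SE = 137 ± 1.960×1.1926
Acceptance region: (134.6625, 139.3375)
Under H₁ (μ = 142): z_high = (139.3375 - 142)/1.1926 = -2.2325, z_low = (134.6625 - 142)/1.1926 = -6.1525
β = P(not reject | H₁) = Φ(-2.2325) - Φ(-6.1525) ≈ 0.0128

Answer: β ≈ 0.0128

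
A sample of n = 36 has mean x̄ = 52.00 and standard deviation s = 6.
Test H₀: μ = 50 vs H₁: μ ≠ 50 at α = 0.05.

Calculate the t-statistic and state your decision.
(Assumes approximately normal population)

Answer: t = 2.0000, fail to reject H₀

Derivation:
df = n - 1 = 35
SE = s/√n = 6/√36 = 1.0000
t = (x̄ - μ₀)/SE = (52.00 - 50)/1.0000 = 2.0000
Critical value: t_{0.025,35} = ±2.030
p-value ≈ 0.0533
Decision: fail to reject H₀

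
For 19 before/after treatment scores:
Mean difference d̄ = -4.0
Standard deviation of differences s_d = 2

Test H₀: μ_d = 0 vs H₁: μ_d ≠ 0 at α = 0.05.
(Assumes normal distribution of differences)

df = n - 1 = 18
SE = s_d/√n = 2/√19 = 0.4588
t = d̄/SE = -4.0/0.4588 = -8.7184
Critical value: t_{0.025,18} = ±2.101
p-value < 0.0001
Decision: reject H₀

Answer: t = -8.7184, reject H₀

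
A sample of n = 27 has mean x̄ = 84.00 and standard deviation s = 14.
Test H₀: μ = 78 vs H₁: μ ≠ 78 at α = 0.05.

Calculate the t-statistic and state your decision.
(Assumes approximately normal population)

df = n - 1 = 26
SE = s/√n = 14/√27 = 2.6943
t = (x̄ - μ₀)/SE = (84.00 - 78)/2.6943 = 2.2269
Critical value: t_{0.025,26} = ±2.056
p-value ≈ 0.0348
Decision: reject H₀

Answer: t = 2.2269, reject H₀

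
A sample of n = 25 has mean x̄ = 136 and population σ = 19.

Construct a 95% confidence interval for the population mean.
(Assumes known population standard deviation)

Answer: (128.5520, 143.4480)

Derivation:
Confidence level: 95%, α = 0.05
z_0.025 = 1.960
SE = σ/√n = 19/√25 = 3.8000
Margin of error = 1.960 × 3.8000 = 7.4480
CI: x̄ ± margin = 136 ± 7.4480
CI: (128.5520, 143.4480)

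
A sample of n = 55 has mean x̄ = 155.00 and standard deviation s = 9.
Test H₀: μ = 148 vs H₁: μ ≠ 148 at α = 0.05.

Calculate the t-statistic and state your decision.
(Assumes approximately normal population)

df = n - 1 = 54
SE = s/√n = 9/√55 = 1.2136
t = (x̄ - μ₀)/SE = (155.00 - 148)/1.2136 = 5.7680
Critical value: t_{0.025,54} = ±2.005
p-value < 0.0001
Decision: reject H₀

Answer: t = 5.7680, reject H₀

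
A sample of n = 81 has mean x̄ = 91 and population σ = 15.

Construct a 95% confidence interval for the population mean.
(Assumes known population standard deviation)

Answer: (87.7333, 94.2667)

Derivation:
Confidence level: 95%, α = 0.05
z_0.025 = 1.960
SE = σ/√n = 15/√81 = 1.6667
Margin of error = 1.960 × 1.6667 = 3.2667
CI: x̄ ± margin = 91 ± 3.2667
CI: (87.7333, 94.2667)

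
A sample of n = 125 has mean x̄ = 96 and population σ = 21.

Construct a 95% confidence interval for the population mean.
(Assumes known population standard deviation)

Answer: (92.3185, 99.6815)

Derivation:
Confidence level: 95%, α = 0.05
z_0.025 = 1.960
SE = σ/√n = 21/√125 = 1.8783
Margin of error = 1.960 × 1.8783 = 3.6815
CI: x̄ ± margin = 96 ± 3.6815
CI: (92.3185, 99.6815)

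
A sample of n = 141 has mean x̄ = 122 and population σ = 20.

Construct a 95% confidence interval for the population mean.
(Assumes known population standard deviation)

Answer: (118.6988, 125.3012)

Derivation:
Confidence level: 95%, α = 0.05
z_0.025 = 1.960
SE = σ/√n = 20/√141 = 1.6843
Margin of error = 1.960 × 1.6843 = 3.3012
CI: x̄ ± margin = 122 ± 3.3012
CI: (118.6988, 125.3012)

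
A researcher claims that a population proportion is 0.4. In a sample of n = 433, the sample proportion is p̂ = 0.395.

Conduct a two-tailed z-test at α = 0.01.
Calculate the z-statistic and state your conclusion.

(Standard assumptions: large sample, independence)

Answer: z = -0.2124, fail to reject H₀

Derivation:
H₀: p = 0.4, H₁: p ≠ 0.4
Standard error: SE = √(p₀(1-p₀)/n) = √(0.4×0.6/433) = 0.023543
z-statistic: z = (p̂ - p₀)/SE = (0.395 - 0.4)/0.023543 = -0.2124
Critical value: z_0.005 = ±2.576
p-value = 0.8318
Decision: fail to reject H₀ at α = 0.01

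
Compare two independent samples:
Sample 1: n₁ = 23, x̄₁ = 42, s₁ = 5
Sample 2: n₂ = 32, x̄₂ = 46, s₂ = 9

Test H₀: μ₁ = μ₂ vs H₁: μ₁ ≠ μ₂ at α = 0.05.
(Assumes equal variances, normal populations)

Answer: t = -1.9254, fail to reject H₀

Derivation:
Pooled variance: s²_p = [22×5² + 31×9²]/(53) = 57.7547
s_p = 7.5997
SE = s_p×√(1/n₁ + 1/n₂) = 7.5997×√(1/23 + 1/32) = 2.0775
t = (x̄₁ - x̄₂)/SE = (42 - 46)/2.0775 = -1.9254
df = 53, t-critical = ±2.006
Decision: fail to reject H₀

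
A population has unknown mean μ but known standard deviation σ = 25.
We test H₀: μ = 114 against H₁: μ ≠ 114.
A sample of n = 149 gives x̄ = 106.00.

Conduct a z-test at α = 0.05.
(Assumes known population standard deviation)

Answer: z = -3.9061, reject H₀

Derivation:
Standard error: SE = σ/√n = 25/√149 = 2.0481
z-statistic: z = (x̄ - μ₀)/SE = (106.00 - 114)/2.0481 = -3.9061
Critical value: ±1.960
p-value = 0.0001
Decision: reject H₀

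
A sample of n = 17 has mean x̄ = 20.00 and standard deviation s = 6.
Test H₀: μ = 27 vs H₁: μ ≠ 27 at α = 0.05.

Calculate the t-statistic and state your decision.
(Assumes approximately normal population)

Answer: t = -4.8103, reject H₀

Derivation:
df = n - 1 = 16
SE = s/√n = 6/√17 = 1.4552
t = (x̄ - μ₀)/SE = (20.00 - 27)/1.4552 = -4.8103
Critical value: t_{0.025,16} = ±2.120
p-value ≈ 0.0002
Decision: reject H₀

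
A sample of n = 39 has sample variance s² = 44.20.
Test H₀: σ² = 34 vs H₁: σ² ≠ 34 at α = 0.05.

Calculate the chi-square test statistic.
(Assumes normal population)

Answer: χ² = 49.4000, fail to reject H₀

Derivation:
df = n - 1 = 38
χ² = (n-1)s²/σ₀² = 38×44.20/34 = 49.4000
Critical values: χ²_{0.975,38} = 22.878, χ²_{0.025,38} = 56.896
Rejection region: χ² < 22.878 or χ² > 56.896
Decision: fail to reject H₀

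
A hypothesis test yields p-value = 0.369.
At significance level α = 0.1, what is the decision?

Compare p-value to α:
0.369 ≥ 0.1
Decision: fail to reject H₀

Answer: fail to reject H₀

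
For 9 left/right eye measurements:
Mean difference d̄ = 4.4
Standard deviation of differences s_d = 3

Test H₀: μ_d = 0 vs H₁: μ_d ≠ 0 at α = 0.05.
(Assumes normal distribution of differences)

df = n - 1 = 8
SE = s_d/√n = 3/√9 = 1.0000
t = d̄/SE = 4.4/1.0000 = 4.4000
Critical value: t_{0.025,8} = ±2.306
p-value ≈ 0.0023
Decision: reject H₀

Answer: t = 4.4000, reject H₀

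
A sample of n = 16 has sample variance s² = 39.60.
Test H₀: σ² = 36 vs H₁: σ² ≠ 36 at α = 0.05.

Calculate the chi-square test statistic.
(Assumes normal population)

Answer: χ² = 16.5000, fail to reject H₀

Derivation:
df = n - 1 = 15
χ² = (n-1)s²/σ₀² = 15×39.60/36 = 16.5000
Critical values: χ²_{0.975,15} = 6.262, χ²_{0.025,15} = 27.488
Rejection region: χ² < 6.262 or χ² > 27.488
Decision: fail to reject H₀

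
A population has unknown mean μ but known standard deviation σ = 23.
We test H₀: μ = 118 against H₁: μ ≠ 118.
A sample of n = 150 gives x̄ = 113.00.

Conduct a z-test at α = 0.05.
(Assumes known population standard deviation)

Answer: z = -2.6625, reject H₀

Derivation:
Standard error: SE = σ/√n = 23/√150 = 1.8779
z-statistic: z = (x̄ - μ₀)/SE = (113.00 - 118)/1.8779 = -2.6625
Critical value: ±1.960
p-value = 0.0078
Decision: reject H₀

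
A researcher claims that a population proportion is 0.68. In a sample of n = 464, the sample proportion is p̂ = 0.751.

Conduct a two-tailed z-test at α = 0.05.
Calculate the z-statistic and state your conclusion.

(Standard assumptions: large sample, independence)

Answer: z = 3.2785, reject H₀

Derivation:
H₀: p = 0.68, H₁: p ≠ 0.68
Standard error: SE = √(p₀(1-p₀)/n) = √(0.68×0.32/464) = 0.021656
z-statistic: z = (p̂ - p₀)/SE = (0.751 - 0.68)/0.021656 = 3.2785
Critical value: z_0.025 = ±1.960
p-value = 0.0010
Decision: reject H₀ at α = 0.05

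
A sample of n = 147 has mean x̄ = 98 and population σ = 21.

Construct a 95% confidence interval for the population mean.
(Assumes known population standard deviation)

Answer: (94.6051, 101.3949)

Derivation:
Confidence level: 95%, α = 0.05
z_0.025 = 1.960
SE = σ/√n = 21/√147 = 1.7321
Margin of error = 1.960 × 1.7321 = 3.3949
CI: x̄ ± margin = 98 ± 3.3949
CI: (94.6051, 101.3949)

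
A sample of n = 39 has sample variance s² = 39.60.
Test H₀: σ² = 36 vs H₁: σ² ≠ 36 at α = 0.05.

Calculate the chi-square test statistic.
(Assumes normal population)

df = n - 1 = 38
χ² = (n-1)s²/σ₀² = 38×39.60/36 = 41.8000
Critical values: χ²_{0.975,38} = 22.878, χ²_{0.025,38} = 56.896
Rejection region: χ² < 22.878 or χ² > 56.896
Decision: fail to reject H₀

Answer: χ² = 41.8000, fail to reject H₀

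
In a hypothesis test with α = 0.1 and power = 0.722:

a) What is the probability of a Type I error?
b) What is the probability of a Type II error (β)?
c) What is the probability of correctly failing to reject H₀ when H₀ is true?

Answer: a) 0.1, b) 0.278, c) 0.9

Derivation:
a) Type I error probability = α = 0.1
b) Power = P(reject H₀ | H₁ true) = 1 - β = 0.722, so Type II error probability = β = 1 - Power = 0.278
c) P(fail to reject H₀ | H₀ true) = 1 - α = 0.9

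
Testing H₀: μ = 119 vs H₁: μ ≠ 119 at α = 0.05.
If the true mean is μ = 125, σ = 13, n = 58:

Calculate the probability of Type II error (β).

SE = σ/√n = 13/√58 = 1.7070
Critical values: μ₀ ± z_0.025×SE = 119 ± 1.960×1.7070
Acceptance region: (115.6543, 122.3457)
Under H₁ (μ = 125): z_high = (122.3457 - 125)/1.7070 = -1.5550, z_low = (115.6543 - 125)/1.7070 = -5.4749
β = P(not reject | H₁) = Φ(-1.5550) - Φ(-5.4749) ≈ 0.0600

Answer: β ≈ 0.0600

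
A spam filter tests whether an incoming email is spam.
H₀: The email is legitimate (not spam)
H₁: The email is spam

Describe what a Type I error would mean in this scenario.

Answer: Marking a legitimate email as spam

Derivation:
Type I error: rejecting H₀ when it is actually true (false positive).
Type II error: failing to reject H₀ when H₁ is actually true (false negative).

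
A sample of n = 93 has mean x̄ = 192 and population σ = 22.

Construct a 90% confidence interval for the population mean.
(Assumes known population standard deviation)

Answer: (188.2473, 195.7527)

Derivation:
Confidence level: 90%, α = 0.1
z_0.05 = 1.645
SE = σ/√n = 22/√93 = 2.2813
Margin of error = 1.645 × 2.2813 = 3.7527
CI: x̄ ± margin = 192 ± 3.7527
CI: (188.2473, 195.7527)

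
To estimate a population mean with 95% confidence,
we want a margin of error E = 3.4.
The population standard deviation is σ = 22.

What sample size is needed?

Answer: n = 161

Derivation:
z_0.025 = 1.960
n = (z×σ/E)² = (1.960×22/3.4)²
n = 160.8421
Round up: n = 161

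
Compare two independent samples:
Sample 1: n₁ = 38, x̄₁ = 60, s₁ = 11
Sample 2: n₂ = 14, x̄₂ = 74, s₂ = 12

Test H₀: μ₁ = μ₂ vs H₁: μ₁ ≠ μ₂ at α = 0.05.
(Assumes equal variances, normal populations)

Pooled variance: s²_p = [37×11² + 13×12²]/(50) = 126.9800
s_p = 11.2685
SE = s_p×√(1/n₁ + 1/n₂) = 11.2685×√(1/38 + 1/14) = 3.5230
t = (x̄₁ - x̄₂)/SE = (60 - 74)/3.5230 = -3.9739
df = 50, t-critical = ±2.009
Decision: reject H₀

Answer: t = -3.9739, reject H₀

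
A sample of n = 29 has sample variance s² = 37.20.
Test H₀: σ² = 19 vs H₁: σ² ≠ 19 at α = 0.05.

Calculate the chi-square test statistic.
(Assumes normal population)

Answer: χ² = 54.8211, reject H₀

Derivation:
df = n - 1 = 28
χ² = (n-1)s²/σ₀² = 28×37.20/19 = 54.8211
Critical values: χ²_{0.975,28} = 15.308, χ²_{0.025,28} = 44.461
Rejection region: χ² < 15.308 or χ² > 44.461
Decision: reject H₀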